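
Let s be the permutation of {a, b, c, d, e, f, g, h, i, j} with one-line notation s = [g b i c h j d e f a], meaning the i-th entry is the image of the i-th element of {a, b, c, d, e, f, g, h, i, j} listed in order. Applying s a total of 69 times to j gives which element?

Tracing j → a → … returns to j after 7 steps, so j lies in a 7-cycle (a g d c i f j).
On a 7-cycle, s^7 is the identity, so s^69 = s^6 there (69 ≡ 6 mod 7).
Stepping 6 places around the cycle: j → a → g → d → c → i → f.

f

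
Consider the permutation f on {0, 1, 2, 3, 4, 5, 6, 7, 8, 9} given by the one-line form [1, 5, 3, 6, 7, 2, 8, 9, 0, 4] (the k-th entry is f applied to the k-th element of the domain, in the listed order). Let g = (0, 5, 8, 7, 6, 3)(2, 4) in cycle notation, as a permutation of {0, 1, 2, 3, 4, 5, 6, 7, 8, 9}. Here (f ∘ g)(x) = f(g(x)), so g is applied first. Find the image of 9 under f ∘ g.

(f ∘ g)(9) = f(g(9)). g(9) = 9, then f(9) = 4. So (f ∘ g)(9) = 4.

4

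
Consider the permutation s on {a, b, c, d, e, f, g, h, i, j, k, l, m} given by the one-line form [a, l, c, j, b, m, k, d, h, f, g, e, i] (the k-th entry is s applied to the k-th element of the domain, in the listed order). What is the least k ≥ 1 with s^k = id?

The disjoint-cycle form of s has cycle lengths 6, 3, 2, 1, 1.
Since disjoint cycles commute, ord(s) = lcm(6, 3, 2) = 6.

6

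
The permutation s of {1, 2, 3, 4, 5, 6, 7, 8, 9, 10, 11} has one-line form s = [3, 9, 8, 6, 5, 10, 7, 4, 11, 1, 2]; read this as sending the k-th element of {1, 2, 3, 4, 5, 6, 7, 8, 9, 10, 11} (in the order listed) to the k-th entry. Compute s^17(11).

Tracing 11 → 2 → … returns to 11 after 3 steps, so 11 lies in a 3-cycle (2 9 11).
Since the cycle has length 3, s^17 acts on it the same as s^2 (17 mod 3 = 2).
Advancing 2 steps from 11: 11 → 2 → 9.

9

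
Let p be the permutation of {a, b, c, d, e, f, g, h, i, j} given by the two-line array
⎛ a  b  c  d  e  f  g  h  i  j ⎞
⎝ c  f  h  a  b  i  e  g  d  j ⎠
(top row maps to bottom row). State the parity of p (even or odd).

In disjoint-cycle form the cycle lengths are 9, 1.
A cycle of length ℓ contributes ℓ−1 transpositions, so p is a product of 8 transpositions — even.

even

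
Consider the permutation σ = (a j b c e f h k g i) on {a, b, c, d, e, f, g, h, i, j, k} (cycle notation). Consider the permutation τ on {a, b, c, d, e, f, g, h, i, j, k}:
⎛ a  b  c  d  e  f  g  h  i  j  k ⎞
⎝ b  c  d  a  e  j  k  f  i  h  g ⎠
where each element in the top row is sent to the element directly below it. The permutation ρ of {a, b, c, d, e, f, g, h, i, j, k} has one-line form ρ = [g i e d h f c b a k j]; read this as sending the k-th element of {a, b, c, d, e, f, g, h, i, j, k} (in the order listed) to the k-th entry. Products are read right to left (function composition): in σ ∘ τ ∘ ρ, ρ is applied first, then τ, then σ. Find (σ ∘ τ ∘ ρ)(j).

i

Apply the permutations in order: ρ(j) = k, then τ(k) = g, then σ(g) = i. So (σ ∘ τ ∘ ρ)(j) = i.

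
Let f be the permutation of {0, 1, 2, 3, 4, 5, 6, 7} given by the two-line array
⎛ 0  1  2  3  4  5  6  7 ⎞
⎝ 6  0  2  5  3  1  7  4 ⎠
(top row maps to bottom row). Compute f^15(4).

Tracing 4 → 3 → … returns to 4 after 7 steps, so 4 lies in a 7-cycle (0 6 7 4 3 5 1).
Since the cycle has length 7, f^15 acts on it the same as f^1 (15 mod 7 = 1).
Advancing 1 step from 4: 4 → 3.

3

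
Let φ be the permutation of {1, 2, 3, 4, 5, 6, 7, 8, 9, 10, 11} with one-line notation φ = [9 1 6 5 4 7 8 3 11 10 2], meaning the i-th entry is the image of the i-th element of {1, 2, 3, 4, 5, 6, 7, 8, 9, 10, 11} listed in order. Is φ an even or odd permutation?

In disjoint-cycle form the cycle lengths are 4, 4, 2, 1.
A cycle is odd iff its length is even; φ has 3 even-length cycles, so sgn(φ) = (−1)^3 and φ is odd.

odd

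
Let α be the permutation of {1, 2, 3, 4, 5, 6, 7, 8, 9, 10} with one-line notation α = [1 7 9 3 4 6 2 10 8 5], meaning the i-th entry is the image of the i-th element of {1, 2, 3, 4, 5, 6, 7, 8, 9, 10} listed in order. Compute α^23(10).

8

Tracing 10 → 5 → … returns to 10 after 6 steps, so 10 lies in a 6-cycle (3 9 8 10 5 4).
Powers repeat with period 6 on this cycle, and 23 mod 6 = 5, so α^23(10) = α^5(10).
Advancing 5 steps from 10: 10 → 5 → 4 → 3 → 9 → 8.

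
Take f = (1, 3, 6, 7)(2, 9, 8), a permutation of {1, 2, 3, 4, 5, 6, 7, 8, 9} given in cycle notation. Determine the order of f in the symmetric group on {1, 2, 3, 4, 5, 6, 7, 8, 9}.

The cycle type of f is (4, 3, 1, 1).
The order of f is the least common multiple of its cycle lengths: lcm(4, 3) = 12.

12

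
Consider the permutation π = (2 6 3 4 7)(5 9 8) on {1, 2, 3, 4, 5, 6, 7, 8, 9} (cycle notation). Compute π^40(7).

7 lies in the 5-cycle (2 6 3 4 7).
Powers repeat with period 5 on this cycle, and 40 mod 5 = 0, so π^40(7) = π^0(7).
So π^40(7) = 7.

7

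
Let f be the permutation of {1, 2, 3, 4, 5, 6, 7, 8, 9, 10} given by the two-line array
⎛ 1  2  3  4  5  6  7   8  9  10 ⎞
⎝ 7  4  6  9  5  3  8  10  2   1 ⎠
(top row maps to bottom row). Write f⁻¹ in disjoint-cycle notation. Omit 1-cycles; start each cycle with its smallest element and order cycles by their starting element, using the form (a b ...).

(1 10 8 7)(2 9 4)(3 6)

The cycle decomposition of f is (1 7 8 10)(2 4 9)(3 6).
Reversing each cycle (and rotating so the smallest element leads) gives f⁻¹ = (1 10 8 7)(2 9 4)(3 6).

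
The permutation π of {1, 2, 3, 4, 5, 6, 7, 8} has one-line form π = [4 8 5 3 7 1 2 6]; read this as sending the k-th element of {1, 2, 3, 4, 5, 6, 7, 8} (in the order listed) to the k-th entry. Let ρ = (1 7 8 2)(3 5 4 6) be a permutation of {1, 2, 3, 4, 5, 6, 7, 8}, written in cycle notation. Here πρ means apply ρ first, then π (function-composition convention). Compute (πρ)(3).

First apply ρ: ρ(3) = 5, then π(5) = 7. Thus (πρ)(3) = 7.

7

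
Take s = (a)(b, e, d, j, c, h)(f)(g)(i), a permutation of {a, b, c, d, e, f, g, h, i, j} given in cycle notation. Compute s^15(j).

b

j lies in the 6-cycle (b, e, d, j, c, h).
Powers repeat with period 6 on this cycle, and 15 mod 6 = 3, so s^15(j) = s^3(j).
Stepping 3 places around the cycle: j → c → h → b.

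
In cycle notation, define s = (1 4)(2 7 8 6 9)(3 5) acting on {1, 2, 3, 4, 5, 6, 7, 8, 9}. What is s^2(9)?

9 lies in the 5-cycle (2 7 8 6 9).
Advancing 2 steps from 9: 9 → 2 → 7.

7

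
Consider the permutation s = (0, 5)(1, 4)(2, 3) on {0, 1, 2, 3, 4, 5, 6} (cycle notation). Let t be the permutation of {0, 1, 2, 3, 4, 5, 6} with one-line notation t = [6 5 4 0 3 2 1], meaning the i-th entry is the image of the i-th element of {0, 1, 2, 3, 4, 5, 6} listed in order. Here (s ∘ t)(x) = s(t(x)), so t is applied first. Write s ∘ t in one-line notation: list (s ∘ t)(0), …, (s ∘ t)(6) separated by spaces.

Chase each element through t then s: 0 → 6 → 6; 1 → 5 → 0; 2 → 4 → 1; 3 → 0 → 5; 4 → 3 → 2; 5 → 2 → 3; 6 → 1 → 4.
So s ∘ t in one-line form is 6 0 1 5 2 3 4.

6 0 1 5 2 3 4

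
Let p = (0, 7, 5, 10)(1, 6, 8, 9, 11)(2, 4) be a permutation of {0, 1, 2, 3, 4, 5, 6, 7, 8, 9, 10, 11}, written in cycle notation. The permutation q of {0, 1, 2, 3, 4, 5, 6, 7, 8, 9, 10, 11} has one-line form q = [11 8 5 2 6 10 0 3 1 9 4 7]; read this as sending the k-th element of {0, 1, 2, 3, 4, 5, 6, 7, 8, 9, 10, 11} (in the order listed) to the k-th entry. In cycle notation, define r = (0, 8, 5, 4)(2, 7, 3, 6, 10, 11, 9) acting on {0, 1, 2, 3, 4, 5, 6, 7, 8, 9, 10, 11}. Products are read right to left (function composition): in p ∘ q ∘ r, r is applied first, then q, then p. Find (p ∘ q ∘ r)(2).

(p ∘ q ∘ r)(2) = p(q(r(2))). r(2) = 7, then q(7) = 3, then p(3) = 3, so the result is 3.

3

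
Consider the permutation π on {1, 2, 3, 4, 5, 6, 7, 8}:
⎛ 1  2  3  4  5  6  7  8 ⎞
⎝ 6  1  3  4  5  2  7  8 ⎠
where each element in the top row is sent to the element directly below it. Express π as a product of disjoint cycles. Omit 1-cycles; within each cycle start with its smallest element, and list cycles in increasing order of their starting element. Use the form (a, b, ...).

Iterating π from 1 gives 1 → 6 → 2 → 1; that is the 3-cycle (1, 6, 2).
Repeating from the next unused element and collecting all non-trivial cycles gives (1, 6, 2).

(1, 6, 2)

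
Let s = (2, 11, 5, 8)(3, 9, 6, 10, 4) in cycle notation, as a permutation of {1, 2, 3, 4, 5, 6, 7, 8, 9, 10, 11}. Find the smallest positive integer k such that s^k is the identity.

20

The cycle type of s is (5, 4, 1, 1).
The order is lcm(5, 4) = 20.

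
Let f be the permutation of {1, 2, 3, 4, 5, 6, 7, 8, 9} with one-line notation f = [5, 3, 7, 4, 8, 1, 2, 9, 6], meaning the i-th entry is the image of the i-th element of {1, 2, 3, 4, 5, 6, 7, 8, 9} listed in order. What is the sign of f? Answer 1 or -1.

1

In disjoint-cycle form the cycle lengths are 5, 3, 1.
A cycle of length ℓ contributes ℓ−1 transpositions, so f is a product of 4 + 2 = 6 transpositions — even.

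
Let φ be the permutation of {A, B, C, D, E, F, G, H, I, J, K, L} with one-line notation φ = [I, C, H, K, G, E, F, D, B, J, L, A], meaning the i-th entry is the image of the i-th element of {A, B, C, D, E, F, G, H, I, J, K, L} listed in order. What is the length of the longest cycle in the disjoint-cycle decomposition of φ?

Decomposing into disjoint cycles gives (A I B C H D K L)(E G F); the longest has length 8.

8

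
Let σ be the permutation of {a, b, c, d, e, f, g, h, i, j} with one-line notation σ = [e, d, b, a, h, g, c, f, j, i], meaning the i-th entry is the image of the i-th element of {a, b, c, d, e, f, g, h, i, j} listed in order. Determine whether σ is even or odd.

even

In disjoint-cycle form the cycle lengths are 8, 2.
A cycle is odd iff its length is even; σ has 2 even-length cycles, so sgn(σ) = (−1)^2 and σ is even.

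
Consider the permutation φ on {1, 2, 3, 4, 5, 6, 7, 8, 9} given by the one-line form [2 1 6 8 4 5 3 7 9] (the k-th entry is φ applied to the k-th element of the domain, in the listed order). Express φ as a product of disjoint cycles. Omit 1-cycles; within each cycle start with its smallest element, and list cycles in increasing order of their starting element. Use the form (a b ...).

(1 2)(3 6 5 4 8 7)

From 1: 1 → 2 → 1, closing the cycle (1 2).
Repeating from the next unused element and collecting all non-trivial cycles gives (1 2)(3 6 5 4 8 7).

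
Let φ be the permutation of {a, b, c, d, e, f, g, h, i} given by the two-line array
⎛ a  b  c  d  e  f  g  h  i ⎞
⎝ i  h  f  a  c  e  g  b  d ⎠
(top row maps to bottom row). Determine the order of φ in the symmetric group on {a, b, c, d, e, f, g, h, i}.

Writing φ as disjoint cycles, the cycle lengths are 3, 3, 2, 1.
Since disjoint cycles commute, ord(φ) = lcm(3, 3, 2) = 6.

6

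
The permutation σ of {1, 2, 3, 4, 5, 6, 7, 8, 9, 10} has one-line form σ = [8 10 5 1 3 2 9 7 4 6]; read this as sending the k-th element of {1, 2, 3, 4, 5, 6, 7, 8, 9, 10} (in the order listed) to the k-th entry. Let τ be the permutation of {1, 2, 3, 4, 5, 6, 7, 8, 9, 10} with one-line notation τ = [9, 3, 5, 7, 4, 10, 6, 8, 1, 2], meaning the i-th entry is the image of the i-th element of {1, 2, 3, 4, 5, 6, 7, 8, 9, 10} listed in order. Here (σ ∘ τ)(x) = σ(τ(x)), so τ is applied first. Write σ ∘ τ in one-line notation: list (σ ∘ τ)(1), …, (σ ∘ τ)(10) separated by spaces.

(σ ∘ τ)(x) = σ(τ(x)). Computing each image: σ(τ(1)) = σ(9) = 4, σ(τ(2)) = σ(3) = 5, σ(τ(3)) = σ(5) = 3, σ(τ(4)) = σ(7) = 9, σ(τ(5)) = σ(4) = 1, σ(τ(6)) = σ(10) = 6, σ(τ(7)) = σ(6) = 2, σ(τ(8)) = σ(8) = 7, σ(τ(9)) = σ(1) = 8, σ(τ(10)) = σ(2) = 10.
Hence σ ∘ τ = [4 5 3 9 1 6 2 7 8 10].

4 5 3 9 1 6 2 7 8 10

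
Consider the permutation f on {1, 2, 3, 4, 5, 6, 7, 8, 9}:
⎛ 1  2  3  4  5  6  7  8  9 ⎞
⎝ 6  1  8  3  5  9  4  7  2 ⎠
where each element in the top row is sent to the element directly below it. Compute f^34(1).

Tracing 1 → 6 → … returns to 1 after 4 steps, so 1 lies in a 4-cycle (1 6 9 2).
On a 4-cycle, f^4 is the identity, so f^34 = f^2 there (34 ≡ 2 mod 4).
Stepping 2 places around the cycle: 1 → 6 → 9.

9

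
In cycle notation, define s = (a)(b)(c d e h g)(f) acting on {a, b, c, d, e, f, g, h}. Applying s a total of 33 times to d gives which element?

d lies in the 5-cycle (c d e h g).
On a 5-cycle, s^5 is the identity, so s^33 = s^3 there (33 ≡ 3 mod 5).
Advancing 3 steps from d: d → e → h → g.

g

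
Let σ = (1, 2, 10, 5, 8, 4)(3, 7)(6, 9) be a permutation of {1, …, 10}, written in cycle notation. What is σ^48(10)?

10

10 lies in the 6-cycle (1, 2, 10, 5, 8, 4).
Since the cycle has length 6, σ^48 acts on it the same as σ^0 (48 mod 6 = 0).
So σ^48(10) = 10.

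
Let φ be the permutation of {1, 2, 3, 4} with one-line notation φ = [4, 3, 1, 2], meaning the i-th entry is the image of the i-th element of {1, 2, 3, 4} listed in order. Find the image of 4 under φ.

4 is element number 4 of the domain, and entry number 4 of the one-line form is 2, so φ(4) = 2.

2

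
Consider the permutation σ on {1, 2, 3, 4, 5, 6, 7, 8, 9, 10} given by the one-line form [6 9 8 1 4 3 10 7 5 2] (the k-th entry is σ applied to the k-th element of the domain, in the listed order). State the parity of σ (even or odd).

In disjoint-cycle form the cycle lengths are 10.
A cycle of length ℓ contributes ℓ−1 transpositions, so σ is a product of 9 transpositions — odd.

odd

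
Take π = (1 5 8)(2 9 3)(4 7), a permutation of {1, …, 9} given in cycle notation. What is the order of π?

The disjoint cycles have lengths 3, 3, 2, 1.
The order of π is the least common multiple of its cycle lengths: lcm(3, 3, 2) = 6.

6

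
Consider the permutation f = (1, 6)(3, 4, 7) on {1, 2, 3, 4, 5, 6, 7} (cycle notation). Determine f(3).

Within (3, 4, 7), 3 ↦ 4.

4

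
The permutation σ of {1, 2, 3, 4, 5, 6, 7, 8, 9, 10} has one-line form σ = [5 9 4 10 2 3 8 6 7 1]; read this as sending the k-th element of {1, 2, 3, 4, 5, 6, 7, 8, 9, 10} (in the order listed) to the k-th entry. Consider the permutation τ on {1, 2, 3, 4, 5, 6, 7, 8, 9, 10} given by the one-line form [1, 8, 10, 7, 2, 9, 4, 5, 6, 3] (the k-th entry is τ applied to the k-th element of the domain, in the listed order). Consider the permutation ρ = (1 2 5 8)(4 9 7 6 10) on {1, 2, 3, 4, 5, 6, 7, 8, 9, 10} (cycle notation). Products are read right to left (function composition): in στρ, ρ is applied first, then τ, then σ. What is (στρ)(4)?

3

Chase 4: ρ(4) = 9; τ(9) = 6; σ(6) = 3. Hence (στρ)(4) = 3.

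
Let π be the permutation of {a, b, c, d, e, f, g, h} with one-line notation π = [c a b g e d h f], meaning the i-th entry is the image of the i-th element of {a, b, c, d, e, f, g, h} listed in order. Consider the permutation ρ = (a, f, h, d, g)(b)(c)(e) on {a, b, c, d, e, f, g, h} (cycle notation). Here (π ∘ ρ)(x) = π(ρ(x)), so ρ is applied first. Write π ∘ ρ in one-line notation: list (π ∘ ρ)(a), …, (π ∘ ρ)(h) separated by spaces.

d a b h e f c g

(π ∘ ρ)(x) = π(ρ(x)). Computing each image: π(ρ(a)) = π(f) = d, π(ρ(b)) = π(b) = a, π(ρ(c)) = π(c) = b, π(ρ(d)) = π(g) = h, π(ρ(e)) = π(e) = e, π(ρ(f)) = π(h) = f, π(ρ(g)) = π(a) = c, π(ρ(h)) = π(d) = g.
Hence π ∘ ρ = [d a b h e f c g].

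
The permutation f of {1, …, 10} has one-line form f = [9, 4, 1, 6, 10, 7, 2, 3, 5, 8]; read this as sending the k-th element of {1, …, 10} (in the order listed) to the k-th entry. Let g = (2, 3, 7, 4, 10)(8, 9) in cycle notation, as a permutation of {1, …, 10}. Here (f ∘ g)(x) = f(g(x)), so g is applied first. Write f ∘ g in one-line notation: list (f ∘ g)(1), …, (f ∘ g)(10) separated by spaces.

9 1 2 8 10 7 6 5 3 4

Chase each element through g then f: 1 → 1 → 9; 2 → 3 → 1; 3 → 7 → 2; 4 → 10 → 8; 5 → 5 → 10; 6 → 6 → 7; 7 → 4 → 6; 8 → 9 → 5; 9 → 8 → 3; 10 → 2 → 4.
Collecting the images, f ∘ g = [9 1 2 8 10 7 6 5 3 4].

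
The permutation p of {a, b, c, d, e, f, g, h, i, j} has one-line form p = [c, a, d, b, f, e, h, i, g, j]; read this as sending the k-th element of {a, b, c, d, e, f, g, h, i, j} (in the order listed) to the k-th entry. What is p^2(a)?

Tracing a → c → … returns to a after 4 steps, so a lies in a 4-cycle (a, c, d, b).
Advancing 2 steps from a: a → c → d.

d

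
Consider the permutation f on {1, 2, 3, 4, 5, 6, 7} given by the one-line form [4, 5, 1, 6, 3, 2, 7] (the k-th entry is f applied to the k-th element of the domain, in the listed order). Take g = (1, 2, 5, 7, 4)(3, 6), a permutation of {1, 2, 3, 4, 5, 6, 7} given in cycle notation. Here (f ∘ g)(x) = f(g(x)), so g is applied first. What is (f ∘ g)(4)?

(f ∘ g)(4) = f(g(4)). g(4) = 1, then f(1) = 4. So (f ∘ g)(4) = 4.

4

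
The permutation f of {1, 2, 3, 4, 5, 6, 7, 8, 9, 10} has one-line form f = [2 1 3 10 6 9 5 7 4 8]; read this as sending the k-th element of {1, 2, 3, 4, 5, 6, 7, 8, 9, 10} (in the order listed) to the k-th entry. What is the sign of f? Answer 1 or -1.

-1

In disjoint-cycle form the cycle lengths are 7, 2, 1.
A cycle is odd iff its length is even; f has 1 even-length cycle, so sgn(f) = (−1)^1 and f is odd.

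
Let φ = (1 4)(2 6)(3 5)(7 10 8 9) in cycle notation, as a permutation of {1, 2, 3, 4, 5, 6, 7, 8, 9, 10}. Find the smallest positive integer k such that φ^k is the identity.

4

The cycle type of φ is (4, 2, 2, 2).
The order is lcm(4, 2, 2, 2) = 4.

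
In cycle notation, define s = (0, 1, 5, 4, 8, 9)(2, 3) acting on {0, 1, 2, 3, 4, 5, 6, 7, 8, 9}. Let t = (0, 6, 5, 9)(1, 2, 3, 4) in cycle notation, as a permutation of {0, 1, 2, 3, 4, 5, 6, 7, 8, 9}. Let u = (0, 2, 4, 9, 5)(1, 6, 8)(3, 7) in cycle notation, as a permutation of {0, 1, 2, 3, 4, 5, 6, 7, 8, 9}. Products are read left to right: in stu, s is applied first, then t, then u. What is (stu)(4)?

Chase 4: s(4) = 8; t(8) = 8; u(8) = 1. Hence (stu)(4) = 1.

1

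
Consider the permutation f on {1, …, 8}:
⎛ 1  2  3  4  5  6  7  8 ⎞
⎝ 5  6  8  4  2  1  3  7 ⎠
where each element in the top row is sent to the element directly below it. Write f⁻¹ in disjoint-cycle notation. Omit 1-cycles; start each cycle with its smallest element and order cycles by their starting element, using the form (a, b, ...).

The cycle decomposition of f is (1, 5, 2, 6)(3, 8, 7).
The inverse reverses every cycle; in canonical form, f⁻¹ = (1, 6, 2, 5)(3, 7, 8).

(1, 6, 2, 5)(3, 7, 8)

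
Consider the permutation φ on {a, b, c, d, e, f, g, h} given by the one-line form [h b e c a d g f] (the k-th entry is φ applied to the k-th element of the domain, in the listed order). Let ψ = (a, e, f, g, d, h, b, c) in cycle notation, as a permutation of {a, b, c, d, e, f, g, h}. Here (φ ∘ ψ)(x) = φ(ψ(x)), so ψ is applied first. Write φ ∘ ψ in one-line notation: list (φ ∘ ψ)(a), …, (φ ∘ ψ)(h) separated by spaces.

(φ ∘ ψ)(x) = φ(ψ(x)). Computing each image: φ(ψ(a)) = φ(e) = a, φ(ψ(b)) = φ(c) = e, φ(ψ(c)) = φ(a) = h, φ(ψ(d)) = φ(h) = f, φ(ψ(e)) = φ(f) = d, φ(ψ(f)) = φ(g) = g, φ(ψ(g)) = φ(d) = c, φ(ψ(h)) = φ(b) = b.
Hence φ ∘ ψ = [a e h f d g c b].

a e h f d g c b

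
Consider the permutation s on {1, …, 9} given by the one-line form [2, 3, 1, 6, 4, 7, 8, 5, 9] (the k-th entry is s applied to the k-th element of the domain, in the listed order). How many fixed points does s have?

1

The fixed points (elements with s(x) = x) are {9}, so there is 1.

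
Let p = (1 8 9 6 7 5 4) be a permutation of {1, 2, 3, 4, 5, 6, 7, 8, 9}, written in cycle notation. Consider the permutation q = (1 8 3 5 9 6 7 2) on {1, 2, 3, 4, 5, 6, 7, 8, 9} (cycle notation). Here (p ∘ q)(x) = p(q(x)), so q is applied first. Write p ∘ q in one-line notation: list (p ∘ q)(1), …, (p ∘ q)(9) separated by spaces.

9 8 4 1 6 5 2 3 7

Chase each element through q then p: 1 → 8 → 9; 2 → 1 → 8; 3 → 5 → 4; 4 → 4 → 1; 5 → 9 → 6; 6 → 7 → 5; 7 → 2 → 2; 8 → 3 → 3; 9 → 6 → 7.
So p ∘ q in one-line form is 9 8 4 1 6 5 2 3 7.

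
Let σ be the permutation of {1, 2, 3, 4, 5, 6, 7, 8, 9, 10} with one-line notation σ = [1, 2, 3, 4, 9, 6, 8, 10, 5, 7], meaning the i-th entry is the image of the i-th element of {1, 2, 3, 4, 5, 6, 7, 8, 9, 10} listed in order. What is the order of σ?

6

Writing σ as disjoint cycles, the cycle lengths are 3, 2, 1, 1, 1, 1, 1.
The order of σ is the least common multiple of its cycle lengths: lcm(3, 2) = 6.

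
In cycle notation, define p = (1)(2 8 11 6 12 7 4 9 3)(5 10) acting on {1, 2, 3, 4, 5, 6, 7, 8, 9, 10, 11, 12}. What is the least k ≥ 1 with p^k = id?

18

The cycle type of p is (9, 2, 1).
The order of p is the least common multiple of its cycle lengths: lcm(9, 2) = 18.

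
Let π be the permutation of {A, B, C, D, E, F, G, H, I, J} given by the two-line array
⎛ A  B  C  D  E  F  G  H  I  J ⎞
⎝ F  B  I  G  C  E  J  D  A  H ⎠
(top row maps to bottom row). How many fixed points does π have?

1

The fixed points (elements with π(x) = x) are {B}, so there is 1.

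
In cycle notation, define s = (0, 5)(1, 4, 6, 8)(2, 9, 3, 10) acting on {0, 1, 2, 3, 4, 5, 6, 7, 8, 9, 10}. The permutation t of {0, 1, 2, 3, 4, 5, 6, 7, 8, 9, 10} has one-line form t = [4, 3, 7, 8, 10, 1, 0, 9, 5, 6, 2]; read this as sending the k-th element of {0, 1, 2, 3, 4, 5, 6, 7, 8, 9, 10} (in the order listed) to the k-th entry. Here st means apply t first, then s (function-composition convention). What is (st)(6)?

(st)(6) = s(t(6)). t(6) = 0, then s(0) = 5. So (st)(6) = 5.

5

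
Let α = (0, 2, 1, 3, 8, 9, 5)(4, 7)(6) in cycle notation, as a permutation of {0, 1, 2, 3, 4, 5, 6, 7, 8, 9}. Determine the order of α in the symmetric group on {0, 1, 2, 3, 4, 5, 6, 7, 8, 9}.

14

The cycle type of α is (7, 2, 1).
The order of α is the least common multiple of its cycle lengths: lcm(7, 2) = 14.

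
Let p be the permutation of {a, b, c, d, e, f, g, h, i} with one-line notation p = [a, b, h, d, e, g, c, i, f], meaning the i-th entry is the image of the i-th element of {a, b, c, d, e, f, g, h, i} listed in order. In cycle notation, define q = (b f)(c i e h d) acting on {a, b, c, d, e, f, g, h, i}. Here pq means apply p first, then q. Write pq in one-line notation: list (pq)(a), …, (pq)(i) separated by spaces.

(pq)(x) = q(p(x)). Computing each image: q(p(a)) = q(a) = a, q(p(b)) = q(b) = f, q(p(c)) = q(h) = d, q(p(d)) = q(d) = c, q(p(e)) = q(e) = h, q(p(f)) = q(g) = g, q(p(g)) = q(c) = i, q(p(h)) = q(i) = e, q(p(i)) = q(f) = b.
Hence pq = [a f d c h g i e b].

a f d c h g i e b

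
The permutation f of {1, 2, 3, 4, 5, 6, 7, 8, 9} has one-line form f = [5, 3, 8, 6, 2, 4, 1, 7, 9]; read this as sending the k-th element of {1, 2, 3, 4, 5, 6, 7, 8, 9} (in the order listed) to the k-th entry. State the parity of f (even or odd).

even

In disjoint-cycle form the cycle lengths are 6, 2, 1.
A cycle of length ℓ contributes ℓ−1 transpositions, so f is a product of 5 + 1 = 6 transpositions — even.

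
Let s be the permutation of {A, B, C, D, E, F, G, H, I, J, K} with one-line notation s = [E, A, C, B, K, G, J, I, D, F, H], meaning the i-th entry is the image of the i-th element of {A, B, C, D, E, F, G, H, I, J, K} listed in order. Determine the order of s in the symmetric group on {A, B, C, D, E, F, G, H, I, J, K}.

Writing s as disjoint cycles, the cycle lengths are 7, 3, 1.
The order of s is the least common multiple of its cycle lengths: lcm(7, 3) = 21.

21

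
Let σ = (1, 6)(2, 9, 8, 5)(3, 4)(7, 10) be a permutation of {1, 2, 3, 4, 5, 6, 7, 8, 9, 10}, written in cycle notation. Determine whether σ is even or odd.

The cycle lengths are 4, 2, 2, 2.
A cycle is odd iff its length is even; σ has 4 even-length cycles, so sgn(σ) = (−1)^4 and σ is even.

even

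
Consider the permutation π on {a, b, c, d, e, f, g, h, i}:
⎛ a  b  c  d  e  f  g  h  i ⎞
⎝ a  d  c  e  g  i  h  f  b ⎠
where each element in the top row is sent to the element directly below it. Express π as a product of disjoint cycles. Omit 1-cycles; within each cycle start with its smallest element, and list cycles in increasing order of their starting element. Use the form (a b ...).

(b d e g h f i)

From b: b → d → e → g → h → f → i → b, closing the cycle (b d e g h f i).
Repeating from the next unused element and collecting all non-trivial cycles gives (b d e g h f i).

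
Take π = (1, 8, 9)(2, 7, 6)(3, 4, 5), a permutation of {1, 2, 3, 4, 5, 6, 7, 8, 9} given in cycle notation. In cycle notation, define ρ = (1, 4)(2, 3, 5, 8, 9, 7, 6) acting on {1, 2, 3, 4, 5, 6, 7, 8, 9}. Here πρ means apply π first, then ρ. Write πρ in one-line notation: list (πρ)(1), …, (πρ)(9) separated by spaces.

9 6 1 8 5 3 2 7 4

Chase each element through π then ρ: 1 → 8 → 9; 2 → 7 → 6; 3 → 4 → 1; 4 → 5 → 8; 5 → 3 → 5; 6 → 2 → 3; 7 → 6 → 2; 8 → 9 → 7; 9 → 1 → 4.
Collecting the images, πρ = [9 6 1 8 5 3 2 7 4].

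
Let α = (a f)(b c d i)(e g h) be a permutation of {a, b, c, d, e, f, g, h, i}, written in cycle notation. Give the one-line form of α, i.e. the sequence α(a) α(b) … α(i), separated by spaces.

f c d i g a h e b

Each element maps to the next entry in its cycle (wrapping to the front): a→f, b→c, c→d, d→i, e→g, f→a, g→h, h→e, i→b.
Listing these in domain order gives f c d i g a h e b.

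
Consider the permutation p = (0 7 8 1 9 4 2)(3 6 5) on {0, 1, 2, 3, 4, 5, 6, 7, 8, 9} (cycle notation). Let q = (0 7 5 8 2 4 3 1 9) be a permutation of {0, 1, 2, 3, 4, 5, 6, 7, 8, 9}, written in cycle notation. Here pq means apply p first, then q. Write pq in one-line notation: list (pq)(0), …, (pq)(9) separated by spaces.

(pq)(x) = q(p(x)). Computing each image: q(p(0)) = q(7) = 5, q(p(1)) = q(9) = 0, q(p(2)) = q(0) = 7, q(p(3)) = q(6) = 6, q(p(4)) = q(2) = 4, q(p(5)) = q(3) = 1, q(p(6)) = q(5) = 8, q(p(7)) = q(8) = 2, q(p(8)) = q(1) = 9, q(p(9)) = q(4) = 3.
Hence pq = [5 0 7 6 4 1 8 2 9 3].

5 0 7 6 4 1 8 2 9 3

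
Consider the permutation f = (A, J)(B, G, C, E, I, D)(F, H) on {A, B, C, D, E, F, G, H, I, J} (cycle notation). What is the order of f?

6

The disjoint cycles have lengths 6, 2, 2.
The order of f is the least common multiple of its cycle lengths: lcm(6, 2, 2) = 6.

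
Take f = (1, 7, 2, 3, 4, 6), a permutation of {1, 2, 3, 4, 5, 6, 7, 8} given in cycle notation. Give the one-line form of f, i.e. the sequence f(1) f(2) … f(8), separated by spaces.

Image by image: 1↦7, 2↦3, 3↦4, 4↦6, 5↦5, 6↦1, 7↦2, 8↦8.
So the one-line form is 7 3 4 6 5 1 2 8.

7 3 4 6 5 1 2 8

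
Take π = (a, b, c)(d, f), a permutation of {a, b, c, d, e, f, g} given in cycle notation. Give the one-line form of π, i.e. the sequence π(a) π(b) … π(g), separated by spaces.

Image by image: a↦b, b↦c, c↦a, d↦f, e↦e, f↦d, g↦g.
So the one-line form is b c a f e d g.

b c a f e d g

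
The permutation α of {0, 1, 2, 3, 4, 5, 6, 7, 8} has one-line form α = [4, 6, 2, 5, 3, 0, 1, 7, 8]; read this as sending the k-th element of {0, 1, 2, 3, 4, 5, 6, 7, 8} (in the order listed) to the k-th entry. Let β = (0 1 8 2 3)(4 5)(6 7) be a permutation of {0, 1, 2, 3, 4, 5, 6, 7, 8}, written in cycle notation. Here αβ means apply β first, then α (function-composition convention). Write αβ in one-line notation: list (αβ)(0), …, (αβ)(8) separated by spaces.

Chase each element through β then α: 0 → 1 → 6; 1 → 8 → 8; 2 → 3 → 5; 3 → 0 → 4; 4 → 5 → 0; 5 → 4 → 3; 6 → 7 → 7; 7 → 6 → 1; 8 → 2 → 2.
So αβ in one-line form is 6 8 5 4 0 3 7 1 2.

6 8 5 4 0 3 7 1 2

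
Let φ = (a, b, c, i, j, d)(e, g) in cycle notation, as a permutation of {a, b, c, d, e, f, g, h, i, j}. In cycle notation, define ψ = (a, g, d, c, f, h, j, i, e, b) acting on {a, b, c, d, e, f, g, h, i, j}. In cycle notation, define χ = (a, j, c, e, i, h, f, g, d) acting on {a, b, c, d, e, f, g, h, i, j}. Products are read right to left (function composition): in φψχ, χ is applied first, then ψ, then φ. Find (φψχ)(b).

b

Chase b: χ(b) = b; ψ(b) = a; φ(a) = b. Hence (φψχ)(b) = b.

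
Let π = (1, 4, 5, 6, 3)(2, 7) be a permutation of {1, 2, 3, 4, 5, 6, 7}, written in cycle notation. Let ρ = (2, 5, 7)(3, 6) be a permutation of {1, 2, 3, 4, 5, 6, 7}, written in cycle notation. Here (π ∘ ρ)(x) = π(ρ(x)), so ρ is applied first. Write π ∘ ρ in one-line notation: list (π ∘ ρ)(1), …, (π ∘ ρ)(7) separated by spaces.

Chase each element through ρ then π: 1 → 1 → 4; 2 → 5 → 6; 3 → 6 → 3; 4 → 4 → 5; 5 → 7 → 2; 6 → 3 → 1; 7 → 2 → 7.
So π ∘ ρ in one-line form is 4 6 3 5 2 1 7.

4 6 3 5 2 1 7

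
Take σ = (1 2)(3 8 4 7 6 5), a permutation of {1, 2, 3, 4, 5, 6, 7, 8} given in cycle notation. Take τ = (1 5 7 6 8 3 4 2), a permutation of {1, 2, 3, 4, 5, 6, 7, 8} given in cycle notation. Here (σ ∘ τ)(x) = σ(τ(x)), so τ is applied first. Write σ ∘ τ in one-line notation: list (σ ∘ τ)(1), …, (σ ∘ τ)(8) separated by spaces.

3 2 7 1 6 4 5 8

For each element, apply τ then σ: 1 → 5 → 3; 2 → 1 → 2; 3 → 4 → 7; 4 → 2 → 1; 5 → 7 → 6; 6 → 8 → 4; 7 → 6 → 5; 8 → 3 → 8.
So σ ∘ τ in one-line form is 3 2 7 1 6 4 5 8.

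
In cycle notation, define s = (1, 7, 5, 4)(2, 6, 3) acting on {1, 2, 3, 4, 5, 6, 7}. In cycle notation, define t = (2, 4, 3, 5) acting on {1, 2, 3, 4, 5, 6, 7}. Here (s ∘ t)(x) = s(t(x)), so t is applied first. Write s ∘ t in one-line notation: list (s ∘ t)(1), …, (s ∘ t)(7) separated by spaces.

7 1 4 2 6 3 5

(s ∘ t)(x) = s(t(x)). Computing each image: s(t(1)) = s(1) = 7, s(t(2)) = s(4) = 1, s(t(3)) = s(5) = 4, s(t(4)) = s(3) = 2, s(t(5)) = s(2) = 6, s(t(6)) = s(6) = 3, s(t(7)) = s(7) = 5.
Hence s ∘ t = [7 1 4 2 6 3 5].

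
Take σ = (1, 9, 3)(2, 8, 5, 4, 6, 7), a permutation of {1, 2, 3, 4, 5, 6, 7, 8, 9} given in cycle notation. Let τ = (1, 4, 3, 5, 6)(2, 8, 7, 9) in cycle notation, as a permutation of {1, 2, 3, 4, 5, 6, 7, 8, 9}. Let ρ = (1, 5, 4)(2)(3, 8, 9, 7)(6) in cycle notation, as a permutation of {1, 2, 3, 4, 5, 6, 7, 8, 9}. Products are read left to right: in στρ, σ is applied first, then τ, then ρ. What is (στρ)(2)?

3

Chase 2: σ(2) = 8; τ(8) = 7; ρ(7) = 3. Hence (στρ)(2) = 3.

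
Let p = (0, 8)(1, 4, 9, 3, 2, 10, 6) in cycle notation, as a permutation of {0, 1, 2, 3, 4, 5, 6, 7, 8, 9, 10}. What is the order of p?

14

The disjoint cycles have lengths 7, 2, 1, 1.
The order of p is the least common multiple of its cycle lengths: lcm(7, 2) = 14.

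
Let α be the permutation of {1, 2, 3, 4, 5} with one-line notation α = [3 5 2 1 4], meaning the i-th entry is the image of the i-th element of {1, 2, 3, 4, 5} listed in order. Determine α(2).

5

2 is element number 2 of the domain, and entry number 2 of the one-line form is 5, so α(2) = 5.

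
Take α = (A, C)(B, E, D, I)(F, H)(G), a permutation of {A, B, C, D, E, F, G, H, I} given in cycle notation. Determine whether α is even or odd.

odd

The cycle lengths are 4, 2, 2, 1.
A cycle is odd iff its length is even; α has 3 even-length cycles, so sgn(α) = (−1)^3 and α is odd.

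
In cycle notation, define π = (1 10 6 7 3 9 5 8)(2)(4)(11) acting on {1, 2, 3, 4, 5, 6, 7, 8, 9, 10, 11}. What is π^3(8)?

6

8 lies in the 8-cycle (1 10 6 7 3 9 5 8).
Stepping 3 places around the cycle: 8 → 1 → 10 → 6.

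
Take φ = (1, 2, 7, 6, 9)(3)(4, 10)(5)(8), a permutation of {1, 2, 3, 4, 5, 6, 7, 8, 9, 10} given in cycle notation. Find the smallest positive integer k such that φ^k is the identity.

10

The cycle type of φ is (5, 2, 1, 1, 1).
Since disjoint cycles commute, ord(φ) = lcm(5, 2) = 10.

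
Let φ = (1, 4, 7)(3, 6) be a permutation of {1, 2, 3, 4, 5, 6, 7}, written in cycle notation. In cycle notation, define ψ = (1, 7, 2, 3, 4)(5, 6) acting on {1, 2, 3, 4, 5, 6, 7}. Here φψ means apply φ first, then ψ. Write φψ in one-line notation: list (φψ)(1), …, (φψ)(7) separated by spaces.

(φψ)(x) = ψ(φ(x)). Computing each image: ψ(φ(1)) = ψ(4) = 1, ψ(φ(2)) = ψ(2) = 3, ψ(φ(3)) = ψ(6) = 5, ψ(φ(4)) = ψ(7) = 2, ψ(φ(5)) = ψ(5) = 6, ψ(φ(6)) = ψ(3) = 4, ψ(φ(7)) = ψ(1) = 7.
Hence φψ = [1 3 5 2 6 4 7].

1 3 5 2 6 4 7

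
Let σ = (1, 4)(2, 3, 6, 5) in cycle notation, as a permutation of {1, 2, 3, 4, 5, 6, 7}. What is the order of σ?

4

The cycle type of σ is (4, 2, 1).
The order is lcm(4, 2) = 4.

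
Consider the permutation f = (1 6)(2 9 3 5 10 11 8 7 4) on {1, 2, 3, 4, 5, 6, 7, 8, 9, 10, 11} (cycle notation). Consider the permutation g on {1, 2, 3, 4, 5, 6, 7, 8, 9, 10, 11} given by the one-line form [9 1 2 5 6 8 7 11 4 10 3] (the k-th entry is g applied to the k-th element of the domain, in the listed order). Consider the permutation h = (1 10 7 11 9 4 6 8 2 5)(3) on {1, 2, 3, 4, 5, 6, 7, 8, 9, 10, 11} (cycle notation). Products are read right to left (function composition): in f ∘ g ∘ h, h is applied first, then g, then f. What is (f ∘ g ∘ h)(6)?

8

Chase 6: h(6) = 8; g(8) = 11; f(11) = 8. Hence (f ∘ g ∘ h)(6) = 8.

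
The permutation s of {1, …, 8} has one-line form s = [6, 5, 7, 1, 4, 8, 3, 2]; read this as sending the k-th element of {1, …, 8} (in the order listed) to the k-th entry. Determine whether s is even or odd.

even

In disjoint-cycle form the cycle lengths are 6, 2.
A cycle of length ℓ contributes ℓ−1 transpositions, so s is a product of 5 + 1 = 6 transpositions — even.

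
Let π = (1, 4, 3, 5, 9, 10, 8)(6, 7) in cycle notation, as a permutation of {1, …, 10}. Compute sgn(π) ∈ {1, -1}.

The cycle lengths are 7, 2, 1.
A cycle is odd iff its length is even; π has 1 even-length cycle, so sgn(π) = (−1)^1 and π is odd.

-1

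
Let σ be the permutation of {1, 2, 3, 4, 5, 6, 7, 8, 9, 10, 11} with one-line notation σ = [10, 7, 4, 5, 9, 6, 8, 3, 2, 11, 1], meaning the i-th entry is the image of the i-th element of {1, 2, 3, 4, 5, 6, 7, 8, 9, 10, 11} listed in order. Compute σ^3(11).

11

Tracing 11 → 1 → … returns to 11 after 3 steps, so 11 lies in a 3-cycle (1 10 11).
On a 3-cycle, σ^3 is the identity, so σ^3 = σ^0 there (3 ≡ 0 mod 3).
So σ^3(11) = 11.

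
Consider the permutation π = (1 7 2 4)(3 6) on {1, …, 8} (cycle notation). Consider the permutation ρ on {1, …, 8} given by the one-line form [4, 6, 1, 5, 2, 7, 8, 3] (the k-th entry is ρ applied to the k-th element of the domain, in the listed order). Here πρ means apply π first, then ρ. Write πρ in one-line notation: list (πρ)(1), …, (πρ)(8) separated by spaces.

(πρ)(x) = ρ(π(x)). Computing each image: ρ(π(1)) = ρ(7) = 8, ρ(π(2)) = ρ(4) = 5, ρ(π(3)) = ρ(6) = 7, ρ(π(4)) = ρ(1) = 4, ρ(π(5)) = ρ(5) = 2, ρ(π(6)) = ρ(3) = 1, ρ(π(7)) = ρ(2) = 6, ρ(π(8)) = ρ(8) = 3.
Hence πρ = [8 5 7 4 2 1 6 3].

8 5 7 4 2 1 6 3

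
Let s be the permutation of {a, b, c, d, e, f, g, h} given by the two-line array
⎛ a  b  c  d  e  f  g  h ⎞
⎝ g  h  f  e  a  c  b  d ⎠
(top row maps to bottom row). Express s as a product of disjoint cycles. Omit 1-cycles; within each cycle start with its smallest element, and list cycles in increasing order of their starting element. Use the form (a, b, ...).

From a: a → g → b → h → d → e → a, closing the cycle (a, g, b, h, d, e).
Continuing from each remaining unvisited element yields (a, g, b, h, d, e)(c, f).

(a, g, b, h, d, e)(c, f)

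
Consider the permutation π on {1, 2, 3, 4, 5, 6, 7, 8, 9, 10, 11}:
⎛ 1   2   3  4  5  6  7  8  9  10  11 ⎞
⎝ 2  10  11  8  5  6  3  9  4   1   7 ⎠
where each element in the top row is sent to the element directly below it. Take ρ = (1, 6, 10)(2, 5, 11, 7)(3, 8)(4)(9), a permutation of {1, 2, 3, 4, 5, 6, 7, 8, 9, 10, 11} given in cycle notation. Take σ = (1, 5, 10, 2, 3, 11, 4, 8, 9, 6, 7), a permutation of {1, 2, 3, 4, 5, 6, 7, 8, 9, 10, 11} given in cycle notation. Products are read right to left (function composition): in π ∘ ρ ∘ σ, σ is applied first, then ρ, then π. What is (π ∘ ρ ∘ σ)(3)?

3

Chase 3: σ(3) = 11; ρ(11) = 7; π(7) = 3. Hence (π ∘ ρ ∘ σ)(3) = 3.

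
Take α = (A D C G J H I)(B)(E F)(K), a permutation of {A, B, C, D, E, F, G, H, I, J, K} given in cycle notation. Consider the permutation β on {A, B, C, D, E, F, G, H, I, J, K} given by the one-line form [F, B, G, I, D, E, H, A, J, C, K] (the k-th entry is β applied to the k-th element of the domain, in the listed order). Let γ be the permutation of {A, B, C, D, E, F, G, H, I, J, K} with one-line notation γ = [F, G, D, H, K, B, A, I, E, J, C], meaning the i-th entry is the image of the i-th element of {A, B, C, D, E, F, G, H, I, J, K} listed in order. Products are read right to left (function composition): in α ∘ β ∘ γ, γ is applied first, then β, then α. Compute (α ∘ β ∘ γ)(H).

Apply the permutations in order: γ(H) = I, then β(I) = J, then α(J) = H. So (α ∘ β ∘ γ)(H) = H.

H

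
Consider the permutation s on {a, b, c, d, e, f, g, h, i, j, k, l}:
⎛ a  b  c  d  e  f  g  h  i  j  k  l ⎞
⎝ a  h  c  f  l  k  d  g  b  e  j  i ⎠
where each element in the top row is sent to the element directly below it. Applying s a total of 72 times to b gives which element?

g

Tracing b → h → … returns to b after 10 steps, so b lies in a 10-cycle (b, h, g, d, f, k, j, e, l, i).
Since the cycle has length 10, s^72 acts on it the same as s^2 (72 mod 10 = 2).
Advancing 2 steps from b: b → h → g.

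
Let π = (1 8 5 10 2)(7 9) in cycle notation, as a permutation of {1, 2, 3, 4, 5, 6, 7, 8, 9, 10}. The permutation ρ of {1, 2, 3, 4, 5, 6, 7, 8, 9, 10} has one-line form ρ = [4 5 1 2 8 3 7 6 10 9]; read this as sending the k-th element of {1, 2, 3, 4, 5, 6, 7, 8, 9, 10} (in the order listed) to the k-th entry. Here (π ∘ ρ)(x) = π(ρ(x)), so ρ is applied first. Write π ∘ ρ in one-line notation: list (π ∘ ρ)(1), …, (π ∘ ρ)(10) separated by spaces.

Chase each element through ρ then π: 1 → 4 → 4; 2 → 5 → 10; 3 → 1 → 8; 4 → 2 → 1; 5 → 8 → 5; 6 → 3 → 3; 7 → 7 → 9; 8 → 6 → 6; 9 → 10 → 2; 10 → 9 → 7.
Collecting the images, π ∘ ρ = [4 10 8 1 5 3 9 6 2 7].

4 10 8 1 5 3 9 6 2 7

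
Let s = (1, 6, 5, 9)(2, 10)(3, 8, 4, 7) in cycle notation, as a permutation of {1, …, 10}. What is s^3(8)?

8 lies in the 4-cycle (3, 8, 4, 7).
Stepping 3 places around the cycle: 8 → 4 → 7 → 3.

3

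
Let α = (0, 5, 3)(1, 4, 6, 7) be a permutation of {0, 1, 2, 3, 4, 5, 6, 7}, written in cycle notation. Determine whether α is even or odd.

odd

The cycle lengths are 4, 3, 1.
A cycle of length ℓ contributes ℓ−1 transpositions, so α is a product of 3 + 2 = 5 transpositions — odd.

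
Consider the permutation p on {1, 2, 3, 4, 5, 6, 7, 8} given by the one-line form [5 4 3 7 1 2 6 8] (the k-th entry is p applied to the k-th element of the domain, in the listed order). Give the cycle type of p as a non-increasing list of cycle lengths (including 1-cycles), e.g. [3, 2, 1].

The disjoint cycles are (1 5)(2 4 7 6)(3)(8), with lengths 4, 2, 1, 1 in non-increasing order.

[4, 2, 1, 1]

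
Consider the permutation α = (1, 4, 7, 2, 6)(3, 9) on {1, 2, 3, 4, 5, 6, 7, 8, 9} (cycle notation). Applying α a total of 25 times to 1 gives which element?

1 lies in the 5-cycle (1, 4, 7, 2, 6).
Powers repeat with period 5 on this cycle, and 25 mod 5 = 0, so α^25(1) = α^0(1).
So α^25(1) = 1.

1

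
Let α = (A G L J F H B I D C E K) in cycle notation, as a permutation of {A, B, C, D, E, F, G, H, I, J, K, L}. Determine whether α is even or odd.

The cycle lengths are 12.
A cycle of length ℓ contributes ℓ−1 transpositions, so α is a product of 11 transpositions — odd.

odd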